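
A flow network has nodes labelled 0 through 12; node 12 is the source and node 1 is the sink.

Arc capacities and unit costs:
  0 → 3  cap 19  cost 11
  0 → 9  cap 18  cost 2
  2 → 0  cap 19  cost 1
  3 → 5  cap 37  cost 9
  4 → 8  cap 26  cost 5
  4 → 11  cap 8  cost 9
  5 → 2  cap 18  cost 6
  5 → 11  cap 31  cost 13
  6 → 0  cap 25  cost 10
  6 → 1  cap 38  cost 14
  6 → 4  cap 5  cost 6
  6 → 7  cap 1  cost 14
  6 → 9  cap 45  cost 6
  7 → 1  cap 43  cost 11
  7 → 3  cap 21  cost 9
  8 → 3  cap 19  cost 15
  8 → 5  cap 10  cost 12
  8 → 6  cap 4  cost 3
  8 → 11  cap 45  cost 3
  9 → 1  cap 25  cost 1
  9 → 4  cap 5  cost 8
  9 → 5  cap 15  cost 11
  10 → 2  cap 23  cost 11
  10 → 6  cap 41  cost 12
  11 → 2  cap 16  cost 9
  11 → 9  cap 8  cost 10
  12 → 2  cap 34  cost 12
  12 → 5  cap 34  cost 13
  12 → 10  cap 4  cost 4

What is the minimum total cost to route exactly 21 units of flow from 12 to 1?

Minimum cost for 21 units: 357

shortest-cost path #1: 12→2→0→9→1 push 18 @ unit cost 16 (adds 288)
shortest-cost path #2: 12→10→6→9→1 push 3 @ unit cost 23 (adds 69)
total cost = 357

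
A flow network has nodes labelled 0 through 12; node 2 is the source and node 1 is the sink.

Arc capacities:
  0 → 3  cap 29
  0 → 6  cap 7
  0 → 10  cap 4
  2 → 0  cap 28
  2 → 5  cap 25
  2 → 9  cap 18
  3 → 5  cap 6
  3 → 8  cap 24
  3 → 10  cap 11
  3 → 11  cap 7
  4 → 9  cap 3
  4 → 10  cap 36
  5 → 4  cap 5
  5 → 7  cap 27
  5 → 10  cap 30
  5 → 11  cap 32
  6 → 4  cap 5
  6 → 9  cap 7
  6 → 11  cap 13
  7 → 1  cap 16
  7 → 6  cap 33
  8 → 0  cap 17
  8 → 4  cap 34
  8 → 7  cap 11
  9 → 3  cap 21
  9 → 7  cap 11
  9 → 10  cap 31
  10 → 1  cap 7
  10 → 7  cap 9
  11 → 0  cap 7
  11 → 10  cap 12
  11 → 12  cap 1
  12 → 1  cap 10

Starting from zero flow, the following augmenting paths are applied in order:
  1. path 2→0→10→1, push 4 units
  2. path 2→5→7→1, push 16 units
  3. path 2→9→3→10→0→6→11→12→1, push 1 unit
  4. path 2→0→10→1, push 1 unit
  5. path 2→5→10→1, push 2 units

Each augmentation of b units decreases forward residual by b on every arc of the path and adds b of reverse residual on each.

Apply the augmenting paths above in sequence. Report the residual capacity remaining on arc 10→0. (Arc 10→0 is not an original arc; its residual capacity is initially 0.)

Residual capacity of (10,0): 4

after path 1 (2→0→10→1, push 4): res(10,0)=4
after path 2 (2→5→7→1, push 16): res(10,0)=4
after path 3 (2→9→3→10→0→6→11→12→1, push 1): res(10,0)=3
after path 4 (2→0→10→1, push 1): res(10,0)=4
after path 5 (2→5→10→1, push 2): res(10,0)=4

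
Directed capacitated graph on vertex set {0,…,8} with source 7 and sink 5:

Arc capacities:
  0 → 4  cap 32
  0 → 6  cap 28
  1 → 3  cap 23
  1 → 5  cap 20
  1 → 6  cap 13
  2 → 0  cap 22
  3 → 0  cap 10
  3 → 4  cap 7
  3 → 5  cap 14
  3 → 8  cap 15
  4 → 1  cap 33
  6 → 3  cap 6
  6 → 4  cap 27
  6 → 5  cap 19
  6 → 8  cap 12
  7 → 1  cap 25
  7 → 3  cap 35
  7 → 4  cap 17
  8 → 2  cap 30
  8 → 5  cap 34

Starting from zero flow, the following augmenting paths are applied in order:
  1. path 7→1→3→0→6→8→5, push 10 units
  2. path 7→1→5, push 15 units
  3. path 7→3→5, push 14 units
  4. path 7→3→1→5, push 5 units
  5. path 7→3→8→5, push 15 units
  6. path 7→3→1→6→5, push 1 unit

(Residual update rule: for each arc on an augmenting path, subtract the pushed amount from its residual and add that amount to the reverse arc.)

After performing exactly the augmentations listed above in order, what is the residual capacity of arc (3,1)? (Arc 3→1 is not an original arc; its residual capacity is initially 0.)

after path 1 (7→1→3→0→6→8→5, push 10): res(3,1)=10
after path 2 (7→1→5, push 15): res(3,1)=10
after path 3 (7→3→5, push 14): res(3,1)=10
after path 4 (7→3→1→5, push 5): res(3,1)=5
after path 5 (7→3→8→5, push 15): res(3,1)=5
after path 6 (7→3→1→6→5, push 1): res(3,1)=4

Residual capacity of (3,1): 4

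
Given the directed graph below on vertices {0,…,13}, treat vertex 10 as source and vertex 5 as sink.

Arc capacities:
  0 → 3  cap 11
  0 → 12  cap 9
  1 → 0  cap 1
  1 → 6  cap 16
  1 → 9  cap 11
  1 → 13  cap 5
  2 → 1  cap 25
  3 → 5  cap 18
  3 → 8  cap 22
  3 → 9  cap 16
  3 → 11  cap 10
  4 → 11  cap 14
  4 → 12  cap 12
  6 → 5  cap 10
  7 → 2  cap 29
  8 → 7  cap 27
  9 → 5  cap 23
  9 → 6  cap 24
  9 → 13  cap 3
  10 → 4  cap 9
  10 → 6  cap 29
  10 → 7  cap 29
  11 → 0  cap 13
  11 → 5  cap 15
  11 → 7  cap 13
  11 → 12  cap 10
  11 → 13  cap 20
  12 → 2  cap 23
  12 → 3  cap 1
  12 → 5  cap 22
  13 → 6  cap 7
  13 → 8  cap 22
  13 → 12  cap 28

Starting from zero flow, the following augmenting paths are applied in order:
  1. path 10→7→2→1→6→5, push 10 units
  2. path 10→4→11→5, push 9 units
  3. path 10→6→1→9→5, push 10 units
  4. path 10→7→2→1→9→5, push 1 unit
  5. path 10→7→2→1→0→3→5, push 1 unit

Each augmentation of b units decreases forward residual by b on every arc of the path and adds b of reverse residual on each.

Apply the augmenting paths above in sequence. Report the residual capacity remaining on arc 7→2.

after path 1 (10→7→2→1→6→5, push 10): res(7,2)=19
after path 2 (10→4→11→5, push 9): res(7,2)=19
after path 3 (10→6→1→9→5, push 10): res(7,2)=19
after path 4 (10→7→2→1→9→5, push 1): res(7,2)=18
after path 5 (10→7→2→1→0→3→5, push 1): res(7,2)=17

Residual capacity of (7,2): 17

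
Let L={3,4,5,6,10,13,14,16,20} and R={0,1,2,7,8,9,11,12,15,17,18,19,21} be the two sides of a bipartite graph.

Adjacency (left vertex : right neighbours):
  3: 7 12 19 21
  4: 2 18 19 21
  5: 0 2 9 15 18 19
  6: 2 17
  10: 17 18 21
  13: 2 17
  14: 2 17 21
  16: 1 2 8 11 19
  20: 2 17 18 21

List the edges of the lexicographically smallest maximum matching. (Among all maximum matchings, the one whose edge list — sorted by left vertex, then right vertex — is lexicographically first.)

|M| = 8 (so the lex-smallest maximum matching has 8 edges)
process left vertices in ascending order; for each, take the smallest-labelled available neighbour that still permits 8 edges overall, or leave it unmatched if none does
lex-smallest matching: {3-7, 4-19, 5-0, 6-2, 10-17, 14-21, 16-1, 20-18}

Lex-smallest maximum matching: {(3,7), (4,19), (5,0), (6,2), (10,17), (14,21), (16,1), (20,18)}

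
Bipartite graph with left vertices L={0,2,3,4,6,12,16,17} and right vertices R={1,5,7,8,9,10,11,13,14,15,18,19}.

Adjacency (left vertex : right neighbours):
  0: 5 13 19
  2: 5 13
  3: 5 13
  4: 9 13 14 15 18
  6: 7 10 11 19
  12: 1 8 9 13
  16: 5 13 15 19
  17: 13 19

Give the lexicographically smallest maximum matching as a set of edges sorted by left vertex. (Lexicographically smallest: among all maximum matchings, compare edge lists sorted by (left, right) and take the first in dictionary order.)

Lex-smallest maximum matching: {(0,5), (2,13), (4,9), (6,7), (12,1), (16,15), (17,19)}

|M| = 7 (so the lex-smallest maximum matching has 7 edges)
process left vertices in ascending order; for each, take the smallest-labelled available neighbour that still permits 7 edges overall, or leave it unmatched if none does
lex-smallest matching: {0-5, 2-13, 4-9, 6-7, 12-1, 16-15, 17-19}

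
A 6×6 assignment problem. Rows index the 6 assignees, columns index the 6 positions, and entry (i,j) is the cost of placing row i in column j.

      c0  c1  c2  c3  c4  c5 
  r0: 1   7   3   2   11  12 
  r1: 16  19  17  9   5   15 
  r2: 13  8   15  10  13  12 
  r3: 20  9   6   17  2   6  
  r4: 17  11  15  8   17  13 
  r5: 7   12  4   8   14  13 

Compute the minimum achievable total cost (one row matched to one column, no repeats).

Minimum assignment cost: 32

optimal assignment: row0→col0 (cost 1), row1→col4 (cost 5), row2→col1 (cost 8), row3→col5 (cost 6), row4→col3 (cost 8), row5→col2 (cost 4)
total = 1 + 5 + 8 + 6 + 8 + 4 = 32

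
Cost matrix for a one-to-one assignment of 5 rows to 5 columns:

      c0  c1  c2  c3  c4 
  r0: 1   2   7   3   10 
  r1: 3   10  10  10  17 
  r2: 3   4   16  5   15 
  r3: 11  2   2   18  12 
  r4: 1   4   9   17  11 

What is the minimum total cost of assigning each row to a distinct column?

one of 2 optimal assignments: row0→col1 (cost 2), row1→col0 (cost 3), row2→col3 (cost 5), row3→col2 (cost 2), row4→col4 (cost 11)
total = 2 + 3 + 5 + 2 + 11 = 23

Minimum assignment cost: 23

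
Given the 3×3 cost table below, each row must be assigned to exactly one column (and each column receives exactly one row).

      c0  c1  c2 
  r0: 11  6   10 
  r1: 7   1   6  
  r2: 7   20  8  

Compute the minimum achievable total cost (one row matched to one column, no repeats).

optimal assignment: row0→col2 (cost 10), row1→col1 (cost 1), row2→col0 (cost 7)
total = 10 + 1 + 7 = 18

Minimum assignment cost: 18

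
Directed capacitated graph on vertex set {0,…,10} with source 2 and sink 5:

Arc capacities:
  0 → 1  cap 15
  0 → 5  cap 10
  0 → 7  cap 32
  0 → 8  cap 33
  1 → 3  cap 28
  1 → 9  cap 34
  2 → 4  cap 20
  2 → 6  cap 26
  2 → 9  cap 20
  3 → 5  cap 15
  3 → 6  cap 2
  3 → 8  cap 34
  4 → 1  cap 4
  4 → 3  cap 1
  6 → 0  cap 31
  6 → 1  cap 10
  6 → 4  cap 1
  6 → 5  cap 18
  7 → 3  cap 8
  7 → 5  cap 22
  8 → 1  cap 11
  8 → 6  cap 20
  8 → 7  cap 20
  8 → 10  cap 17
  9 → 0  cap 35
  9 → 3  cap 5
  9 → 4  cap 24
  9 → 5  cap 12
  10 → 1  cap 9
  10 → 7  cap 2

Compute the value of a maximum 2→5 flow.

Maximum flow value: 51

augment #1: 2→6→5 bottleneck 18, total now 18
augment #2: 2→9→5 bottleneck 12, total now 30
augment #3: 2→4→3→5 bottleneck 1, total now 31
augment #4: 2→6→0→5 bottleneck 8, total now 39
augment #5: 2→9→0→5 bottleneck 2, total now 41
augment #6: 2→9→3→5 bottleneck 5, total now 46
augment #7: 2→4→1→3→5 bottleneck 4, total now 50
augment #8: 2→9→0→7→5 bottleneck 1, total now 51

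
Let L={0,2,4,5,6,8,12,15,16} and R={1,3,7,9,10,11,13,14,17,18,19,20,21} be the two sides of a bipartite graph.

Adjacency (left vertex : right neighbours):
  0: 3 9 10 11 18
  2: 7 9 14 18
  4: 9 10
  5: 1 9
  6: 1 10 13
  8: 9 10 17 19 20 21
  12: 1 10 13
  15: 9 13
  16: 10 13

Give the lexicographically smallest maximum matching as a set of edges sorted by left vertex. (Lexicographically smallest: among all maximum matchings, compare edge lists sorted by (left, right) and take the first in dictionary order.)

Lex-smallest maximum matching: {(0,3), (2,7), (4,9), (5,1), (6,10), (8,17), (12,13)}

|M| = 7 (so the lex-smallest maximum matching has 7 edges)
process left vertices in ascending order; for each, take the smallest-labelled available neighbour that still permits 7 edges overall, or leave it unmatched if none does
lex-smallest matching: {0-3, 2-7, 4-9, 5-1, 6-10, 8-17, 12-13}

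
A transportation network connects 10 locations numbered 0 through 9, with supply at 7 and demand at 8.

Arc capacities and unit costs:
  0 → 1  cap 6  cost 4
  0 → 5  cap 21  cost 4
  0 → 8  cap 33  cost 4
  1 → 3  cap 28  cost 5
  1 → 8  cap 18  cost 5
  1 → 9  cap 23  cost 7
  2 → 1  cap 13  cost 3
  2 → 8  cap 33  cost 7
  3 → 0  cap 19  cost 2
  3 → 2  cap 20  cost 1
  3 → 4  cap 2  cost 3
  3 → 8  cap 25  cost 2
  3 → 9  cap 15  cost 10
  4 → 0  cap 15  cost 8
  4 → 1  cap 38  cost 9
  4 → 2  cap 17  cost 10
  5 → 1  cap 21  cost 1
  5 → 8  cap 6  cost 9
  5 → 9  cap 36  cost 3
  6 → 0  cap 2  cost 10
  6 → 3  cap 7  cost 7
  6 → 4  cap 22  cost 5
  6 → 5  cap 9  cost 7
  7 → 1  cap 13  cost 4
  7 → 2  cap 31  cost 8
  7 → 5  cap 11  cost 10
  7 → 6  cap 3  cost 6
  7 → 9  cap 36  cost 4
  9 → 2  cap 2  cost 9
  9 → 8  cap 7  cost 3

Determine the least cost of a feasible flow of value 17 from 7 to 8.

shortest-cost path #1: 7→9→8 push 7 @ unit cost 7 (adds 49)
shortest-cost path #2: 7→1→8 push 10 @ unit cost 9 (adds 90)
total cost = 139

Minimum cost for 17 units: 139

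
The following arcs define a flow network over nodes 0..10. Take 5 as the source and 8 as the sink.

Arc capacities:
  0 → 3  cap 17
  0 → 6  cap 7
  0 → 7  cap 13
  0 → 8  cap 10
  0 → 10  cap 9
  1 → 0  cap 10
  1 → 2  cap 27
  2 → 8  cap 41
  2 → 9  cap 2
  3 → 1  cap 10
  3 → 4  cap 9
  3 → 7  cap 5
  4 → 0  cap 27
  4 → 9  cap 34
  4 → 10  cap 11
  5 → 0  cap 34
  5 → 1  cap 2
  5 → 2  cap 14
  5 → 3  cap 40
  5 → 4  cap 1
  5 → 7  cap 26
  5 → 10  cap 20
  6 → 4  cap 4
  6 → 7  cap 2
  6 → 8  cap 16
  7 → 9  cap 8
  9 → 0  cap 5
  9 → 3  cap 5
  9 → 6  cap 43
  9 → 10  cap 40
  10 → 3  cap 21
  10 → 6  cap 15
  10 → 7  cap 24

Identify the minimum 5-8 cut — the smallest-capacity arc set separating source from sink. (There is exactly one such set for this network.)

augment #1: 5→0→8 push 10
augment #2: 5→2→8 push 14
augment #3: 5→0→6→8 push 7
augment #4: 5→1→2→8 push 2
augment #5: 5→10→6→8 push 9
augment #6: 5→3→1→2→8 push 10
max flow = 52; residual-reachable set from 5 gives S-side
cut edges (S→T): {(0,8), (3,1), (5,1), (5,2), (6,8)} total cap 52

Min-cut arcs: {(0,8), (3,1), (5,1), (5,2), (6,8)} (total capacity 52)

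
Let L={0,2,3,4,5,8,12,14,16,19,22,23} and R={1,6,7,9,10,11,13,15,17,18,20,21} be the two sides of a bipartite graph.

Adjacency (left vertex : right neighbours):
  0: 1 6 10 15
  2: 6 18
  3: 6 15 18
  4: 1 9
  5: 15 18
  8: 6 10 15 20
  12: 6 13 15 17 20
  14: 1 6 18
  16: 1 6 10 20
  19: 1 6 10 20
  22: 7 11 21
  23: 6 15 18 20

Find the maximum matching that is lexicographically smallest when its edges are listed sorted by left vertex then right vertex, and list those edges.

|M| = 9 (so the lex-smallest maximum matching has 9 edges)
process left vertices in ascending order; for each, take the smallest-labelled available neighbour that still permits 9 edges overall, or leave it unmatched if none does
lex-smallest matching: {0-1, 2-6, 3-15, 4-9, 5-18, 8-10, 12-13, 16-20, 22-7}

Lex-smallest maximum matching: {(0,1), (2,6), (3,15), (4,9), (5,18), (8,10), (12,13), (16,20), (22,7)}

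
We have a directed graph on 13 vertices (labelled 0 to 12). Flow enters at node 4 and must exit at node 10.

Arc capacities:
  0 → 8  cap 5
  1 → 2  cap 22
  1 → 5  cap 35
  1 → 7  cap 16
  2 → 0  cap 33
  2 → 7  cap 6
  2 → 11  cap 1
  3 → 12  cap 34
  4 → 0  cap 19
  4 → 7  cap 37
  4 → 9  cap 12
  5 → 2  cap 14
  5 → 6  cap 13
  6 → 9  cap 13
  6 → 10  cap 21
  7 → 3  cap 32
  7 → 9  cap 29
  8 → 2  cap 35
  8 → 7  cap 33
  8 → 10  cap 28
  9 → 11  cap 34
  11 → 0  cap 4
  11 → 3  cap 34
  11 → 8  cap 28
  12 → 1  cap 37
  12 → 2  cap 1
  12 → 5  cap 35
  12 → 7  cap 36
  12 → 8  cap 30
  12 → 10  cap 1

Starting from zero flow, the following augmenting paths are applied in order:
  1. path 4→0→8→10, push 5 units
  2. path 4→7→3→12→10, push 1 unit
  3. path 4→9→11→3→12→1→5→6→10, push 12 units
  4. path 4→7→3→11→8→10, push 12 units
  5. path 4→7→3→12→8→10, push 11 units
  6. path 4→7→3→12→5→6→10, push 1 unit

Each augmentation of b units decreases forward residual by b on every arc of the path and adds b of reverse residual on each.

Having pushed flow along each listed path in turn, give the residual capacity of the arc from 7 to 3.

after path 1 (4→0→8→10, push 5): res(7,3)=32
after path 2 (4→7→3→12→10, push 1): res(7,3)=31
after path 3 (4→9→11→3→12→1→5→6→10, push 12): res(7,3)=31
after path 4 (4→7→3→11→8→10, push 12): res(7,3)=19
after path 5 (4→7→3→12→8→10, push 11): res(7,3)=8
after path 6 (4→7→3→12→5→6→10, push 1): res(7,3)=7

Residual capacity of (7,3): 7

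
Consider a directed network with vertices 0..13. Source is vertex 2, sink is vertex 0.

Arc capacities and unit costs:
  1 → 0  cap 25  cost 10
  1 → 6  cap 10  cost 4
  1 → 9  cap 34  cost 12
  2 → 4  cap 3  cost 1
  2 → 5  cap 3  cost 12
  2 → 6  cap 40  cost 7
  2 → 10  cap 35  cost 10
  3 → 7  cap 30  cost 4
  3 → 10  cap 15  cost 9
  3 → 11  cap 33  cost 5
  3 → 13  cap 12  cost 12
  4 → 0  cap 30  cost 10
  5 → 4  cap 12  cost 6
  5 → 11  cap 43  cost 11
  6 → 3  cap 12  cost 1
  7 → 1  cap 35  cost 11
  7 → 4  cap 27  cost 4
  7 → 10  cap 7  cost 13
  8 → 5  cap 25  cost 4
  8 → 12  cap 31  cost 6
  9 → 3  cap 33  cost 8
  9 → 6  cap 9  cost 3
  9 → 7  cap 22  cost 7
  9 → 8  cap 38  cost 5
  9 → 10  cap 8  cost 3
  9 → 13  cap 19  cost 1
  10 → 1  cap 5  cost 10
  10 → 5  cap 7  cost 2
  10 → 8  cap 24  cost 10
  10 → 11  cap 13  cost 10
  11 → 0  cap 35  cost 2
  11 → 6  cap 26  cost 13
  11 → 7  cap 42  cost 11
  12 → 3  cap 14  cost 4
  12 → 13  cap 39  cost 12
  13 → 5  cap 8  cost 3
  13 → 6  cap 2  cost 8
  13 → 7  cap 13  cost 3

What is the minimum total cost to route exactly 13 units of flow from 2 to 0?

shortest-cost path #1: 2→4→0 push 3 @ unit cost 11 (adds 33)
shortest-cost path #2: 2→6→3→11→0 push 10 @ unit cost 15 (adds 150)
total cost = 183

Minimum cost for 13 units: 183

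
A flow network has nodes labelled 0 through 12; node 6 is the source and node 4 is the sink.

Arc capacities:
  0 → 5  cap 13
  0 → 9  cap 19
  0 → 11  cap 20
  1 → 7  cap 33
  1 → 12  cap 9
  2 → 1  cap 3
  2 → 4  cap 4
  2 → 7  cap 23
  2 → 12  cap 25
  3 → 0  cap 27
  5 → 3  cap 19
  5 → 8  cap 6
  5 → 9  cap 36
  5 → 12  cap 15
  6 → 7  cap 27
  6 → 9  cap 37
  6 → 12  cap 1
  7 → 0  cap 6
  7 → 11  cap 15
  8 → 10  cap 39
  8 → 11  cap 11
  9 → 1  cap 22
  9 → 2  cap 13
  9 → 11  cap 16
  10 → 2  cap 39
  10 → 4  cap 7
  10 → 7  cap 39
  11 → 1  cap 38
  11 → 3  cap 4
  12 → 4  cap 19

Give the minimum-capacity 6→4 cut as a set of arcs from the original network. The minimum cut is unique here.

augment #1: 6→12→4 push 1
augment #2: 6→9→2→4 push 4
augment #3: 6→9→1→12→4 push 9
augment #4: 6→9→2→12→4 push 9
augment #5: 6→7→0→5→8→10→4 push 6
max flow = 29; residual-reachable set from 6 gives S-side
cut edges (S→T): {(2,4), (5,8), (12,4)} total cap 29

Min-cut arcs: {(2,4), (5,8), (12,4)} (total capacity 29)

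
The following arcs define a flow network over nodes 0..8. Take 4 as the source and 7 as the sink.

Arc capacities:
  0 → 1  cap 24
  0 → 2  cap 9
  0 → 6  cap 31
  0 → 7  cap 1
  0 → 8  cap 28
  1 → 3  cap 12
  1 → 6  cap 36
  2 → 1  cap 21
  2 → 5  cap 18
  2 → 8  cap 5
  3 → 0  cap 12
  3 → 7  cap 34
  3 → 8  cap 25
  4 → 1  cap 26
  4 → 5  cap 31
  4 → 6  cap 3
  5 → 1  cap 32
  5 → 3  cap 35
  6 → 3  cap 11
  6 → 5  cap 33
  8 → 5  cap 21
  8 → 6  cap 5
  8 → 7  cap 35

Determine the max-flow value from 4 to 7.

Maximum flow value: 58

augment #1: 4→1→3→7 bottleneck 12, total now 12
augment #2: 4→5→3→7 bottleneck 22, total now 34
augment #3: 4→5→3→0→7 bottleneck 1, total now 35
augment #4: 4→5→3→8→7 bottleneck 8, total now 43
augment #5: 4→6→3→8→7 bottleneck 3, total now 46
augment #6: 4→1→6→3→8→7 bottleneck 8, total now 54
augment #7: 4→1→6→5→3→8→7 bottleneck 4, total now 58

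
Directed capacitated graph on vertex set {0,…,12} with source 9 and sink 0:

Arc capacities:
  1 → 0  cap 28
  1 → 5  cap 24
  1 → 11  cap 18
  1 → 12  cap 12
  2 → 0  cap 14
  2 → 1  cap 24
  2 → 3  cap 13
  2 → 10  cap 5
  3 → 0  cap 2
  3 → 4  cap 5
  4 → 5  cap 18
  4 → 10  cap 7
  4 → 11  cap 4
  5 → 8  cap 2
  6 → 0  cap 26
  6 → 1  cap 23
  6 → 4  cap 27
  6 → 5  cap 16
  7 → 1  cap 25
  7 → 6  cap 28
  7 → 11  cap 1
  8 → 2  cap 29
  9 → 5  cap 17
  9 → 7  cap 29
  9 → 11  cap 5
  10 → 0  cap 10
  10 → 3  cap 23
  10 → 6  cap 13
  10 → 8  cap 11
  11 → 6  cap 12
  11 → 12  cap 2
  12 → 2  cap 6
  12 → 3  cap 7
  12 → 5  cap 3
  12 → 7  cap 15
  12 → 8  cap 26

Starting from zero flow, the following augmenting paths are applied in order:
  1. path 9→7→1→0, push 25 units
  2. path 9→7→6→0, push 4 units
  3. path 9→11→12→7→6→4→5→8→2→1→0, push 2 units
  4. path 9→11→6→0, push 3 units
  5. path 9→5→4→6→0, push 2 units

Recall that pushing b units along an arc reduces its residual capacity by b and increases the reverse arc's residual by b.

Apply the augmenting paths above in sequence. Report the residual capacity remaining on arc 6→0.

after path 1 (9→7→1→0, push 25): res(6,0)=26
after path 2 (9→7→6→0, push 4): res(6,0)=22
after path 3 (9→11→12→7→6→4→5→8→2→1→0, push 2): res(6,0)=22
after path 4 (9→11→6→0, push 3): res(6,0)=19
after path 5 (9→5→4→6→0, push 2): res(6,0)=17

Residual capacity of (6,0): 17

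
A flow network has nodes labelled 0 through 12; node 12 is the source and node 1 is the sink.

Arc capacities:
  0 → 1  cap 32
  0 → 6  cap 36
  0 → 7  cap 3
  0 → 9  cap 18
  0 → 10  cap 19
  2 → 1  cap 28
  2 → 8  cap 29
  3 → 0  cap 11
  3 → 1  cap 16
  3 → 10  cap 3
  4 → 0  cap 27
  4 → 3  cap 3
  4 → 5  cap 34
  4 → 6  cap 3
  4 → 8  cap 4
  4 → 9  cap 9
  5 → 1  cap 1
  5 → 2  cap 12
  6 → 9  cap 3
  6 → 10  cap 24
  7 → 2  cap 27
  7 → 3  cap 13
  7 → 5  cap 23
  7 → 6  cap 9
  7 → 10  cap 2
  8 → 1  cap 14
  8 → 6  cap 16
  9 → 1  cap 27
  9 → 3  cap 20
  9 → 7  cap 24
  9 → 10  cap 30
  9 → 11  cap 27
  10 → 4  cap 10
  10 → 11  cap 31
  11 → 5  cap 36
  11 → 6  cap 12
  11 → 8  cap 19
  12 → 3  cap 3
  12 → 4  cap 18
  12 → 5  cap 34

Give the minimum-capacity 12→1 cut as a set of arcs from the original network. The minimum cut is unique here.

augment #1: 12→3→1 push 3
augment #2: 12→5→1 push 1
augment #3: 12→4→0→1 push 18
augment #4: 12→5→2→1 push 12
max flow = 34; residual-reachable set from 12 gives S-side
cut edges (S→T): {(5,1), (5,2), (12,3), (12,4)} total cap 34

Min-cut arcs: {(5,1), (5,2), (12,3), (12,4)} (total capacity 34)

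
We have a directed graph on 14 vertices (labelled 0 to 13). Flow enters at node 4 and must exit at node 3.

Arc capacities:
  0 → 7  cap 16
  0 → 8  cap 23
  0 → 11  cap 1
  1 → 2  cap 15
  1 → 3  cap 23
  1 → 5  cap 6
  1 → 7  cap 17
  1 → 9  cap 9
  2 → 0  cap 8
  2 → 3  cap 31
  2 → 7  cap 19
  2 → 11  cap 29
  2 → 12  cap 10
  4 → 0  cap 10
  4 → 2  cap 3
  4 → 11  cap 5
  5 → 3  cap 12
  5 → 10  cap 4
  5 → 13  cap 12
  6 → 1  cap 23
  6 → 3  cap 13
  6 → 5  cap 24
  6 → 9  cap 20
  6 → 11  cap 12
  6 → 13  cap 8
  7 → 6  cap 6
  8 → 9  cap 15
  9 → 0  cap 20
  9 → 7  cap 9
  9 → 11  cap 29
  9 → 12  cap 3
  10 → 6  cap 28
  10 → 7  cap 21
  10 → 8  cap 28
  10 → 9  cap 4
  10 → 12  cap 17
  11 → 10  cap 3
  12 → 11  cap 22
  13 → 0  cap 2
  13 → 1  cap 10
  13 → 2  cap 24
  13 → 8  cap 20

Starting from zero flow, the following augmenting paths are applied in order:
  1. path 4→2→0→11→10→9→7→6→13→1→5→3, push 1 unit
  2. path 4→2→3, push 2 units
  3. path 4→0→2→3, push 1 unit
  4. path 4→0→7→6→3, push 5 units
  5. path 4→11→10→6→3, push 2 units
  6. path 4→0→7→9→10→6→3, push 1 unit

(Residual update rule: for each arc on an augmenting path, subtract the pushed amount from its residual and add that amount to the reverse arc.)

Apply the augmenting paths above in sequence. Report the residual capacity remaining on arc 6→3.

after path 1 (4→2→0→11→10→9→7→6→13→1→5→3, push 1): res(6,3)=13
after path 2 (4→2→3, push 2): res(6,3)=13
after path 3 (4→0→2→3, push 1): res(6,3)=13
after path 4 (4→0→7→6→3, push 5): res(6,3)=8
after path 5 (4→11→10→6→3, push 2): res(6,3)=6
after path 6 (4→0→7→9→10→6→3, push 1): res(6,3)=5

Residual capacity of (6,3): 5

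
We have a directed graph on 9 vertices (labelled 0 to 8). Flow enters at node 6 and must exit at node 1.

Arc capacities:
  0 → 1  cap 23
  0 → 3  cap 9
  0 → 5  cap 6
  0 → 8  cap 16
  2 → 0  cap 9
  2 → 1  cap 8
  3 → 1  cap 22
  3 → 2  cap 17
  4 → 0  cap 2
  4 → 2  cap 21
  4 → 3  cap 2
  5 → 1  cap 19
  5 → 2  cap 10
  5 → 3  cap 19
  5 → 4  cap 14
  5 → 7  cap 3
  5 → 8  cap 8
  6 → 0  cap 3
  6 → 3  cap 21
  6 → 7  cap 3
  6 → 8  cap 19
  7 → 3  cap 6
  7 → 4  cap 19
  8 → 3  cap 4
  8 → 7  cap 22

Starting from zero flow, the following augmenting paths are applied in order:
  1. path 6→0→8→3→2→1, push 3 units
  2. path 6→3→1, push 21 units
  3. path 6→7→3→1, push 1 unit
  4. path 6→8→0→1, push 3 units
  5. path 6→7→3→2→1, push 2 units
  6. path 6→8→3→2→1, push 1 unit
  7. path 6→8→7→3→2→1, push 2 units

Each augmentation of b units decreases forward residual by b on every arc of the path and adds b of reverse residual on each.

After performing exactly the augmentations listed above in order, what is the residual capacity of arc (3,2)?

after path 1 (6→0→8→3→2→1, push 3): res(3,2)=14
after path 2 (6→3→1, push 21): res(3,2)=14
after path 3 (6→7→3→1, push 1): res(3,2)=14
after path 4 (6→8→0→1, push 3): res(3,2)=14
after path 5 (6→7→3→2→1, push 2): res(3,2)=12
after path 6 (6→8→3→2→1, push 1): res(3,2)=11
after path 7 (6→8→7→3→2→1, push 2): res(3,2)=9

Residual capacity of (3,2): 9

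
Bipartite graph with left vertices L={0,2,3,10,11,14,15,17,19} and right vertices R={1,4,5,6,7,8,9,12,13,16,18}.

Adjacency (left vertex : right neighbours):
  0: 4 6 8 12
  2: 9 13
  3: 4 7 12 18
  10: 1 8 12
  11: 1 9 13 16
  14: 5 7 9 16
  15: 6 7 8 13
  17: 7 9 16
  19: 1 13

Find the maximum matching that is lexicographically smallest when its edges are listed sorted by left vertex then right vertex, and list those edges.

Lex-smallest maximum matching: {(0,4), (2,9), (3,7), (10,8), (11,1), (14,5), (15,6), (17,16), (19,13)}

|M| = 9 (so the lex-smallest maximum matching has 9 edges)
process left vertices in ascending order; for each, take the smallest-labelled available neighbour that still permits 9 edges overall, or leave it unmatched if none does
lex-smallest matching: {0-4, 2-9, 3-7, 10-8, 11-1, 14-5, 15-6, 17-16, 19-13}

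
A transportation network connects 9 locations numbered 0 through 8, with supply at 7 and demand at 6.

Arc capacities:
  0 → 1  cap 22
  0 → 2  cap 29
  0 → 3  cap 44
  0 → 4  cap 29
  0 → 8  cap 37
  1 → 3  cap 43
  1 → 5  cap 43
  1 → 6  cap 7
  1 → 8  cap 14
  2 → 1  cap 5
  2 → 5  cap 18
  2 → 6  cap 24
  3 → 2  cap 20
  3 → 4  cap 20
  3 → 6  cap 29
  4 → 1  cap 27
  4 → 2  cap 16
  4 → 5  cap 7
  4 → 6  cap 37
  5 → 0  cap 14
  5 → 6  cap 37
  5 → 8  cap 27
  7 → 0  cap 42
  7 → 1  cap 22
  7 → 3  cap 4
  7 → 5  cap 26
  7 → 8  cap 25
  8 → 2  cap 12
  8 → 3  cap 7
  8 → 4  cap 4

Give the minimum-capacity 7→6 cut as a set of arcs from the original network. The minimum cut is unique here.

augment #1: 7→1→6 push 7
augment #2: 7→3→6 push 4
augment #3: 7→5→6 push 26
augment #4: 7→0→2→6 push 24
augment #5: 7→0→3→6 push 18
augment #6: 7→1→3→6 push 7
augment #7: 7→1→5→6 push 8
augment #8: 7→8→4→6 push 4
augment #9: 7→8→2→5→6 push 3
augment #10: 7→8→3→4→6 push 7
augment #11: 7→8→2→0→4→6 push 9
max flow = 117; residual-reachable set from 7 gives S-side
cut edges (S→T): {(7,0), (7,1), (7,3), (7,5), (8,2), (8,3), (8,4)} total cap 117

Min-cut arcs: {(7,0), (7,1), (7,3), (7,5), (8,2), (8,3), (8,4)} (total capacity 117)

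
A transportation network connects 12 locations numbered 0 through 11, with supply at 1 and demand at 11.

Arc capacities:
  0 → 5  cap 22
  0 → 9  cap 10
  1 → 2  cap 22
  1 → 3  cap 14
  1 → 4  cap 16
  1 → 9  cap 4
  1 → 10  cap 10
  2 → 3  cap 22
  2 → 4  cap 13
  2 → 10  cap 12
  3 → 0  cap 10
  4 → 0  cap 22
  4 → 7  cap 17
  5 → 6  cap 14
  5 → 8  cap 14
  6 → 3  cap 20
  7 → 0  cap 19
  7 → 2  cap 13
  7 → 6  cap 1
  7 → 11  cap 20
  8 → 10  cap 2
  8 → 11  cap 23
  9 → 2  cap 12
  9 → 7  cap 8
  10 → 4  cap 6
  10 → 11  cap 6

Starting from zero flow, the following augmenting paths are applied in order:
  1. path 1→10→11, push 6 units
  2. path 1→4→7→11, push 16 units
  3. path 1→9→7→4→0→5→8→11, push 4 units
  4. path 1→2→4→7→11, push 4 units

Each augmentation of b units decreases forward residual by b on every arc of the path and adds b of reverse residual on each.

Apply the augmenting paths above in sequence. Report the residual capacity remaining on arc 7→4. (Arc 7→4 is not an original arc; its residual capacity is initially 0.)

Residual capacity of (7,4): 16

after path 1 (1→10→11, push 6): res(7,4)=0
after path 2 (1→4→7→11, push 16): res(7,4)=16
after path 3 (1→9→7→4→0→5→8→11, push 4): res(7,4)=12
after path 4 (1→2→4→7→11, push 4): res(7,4)=16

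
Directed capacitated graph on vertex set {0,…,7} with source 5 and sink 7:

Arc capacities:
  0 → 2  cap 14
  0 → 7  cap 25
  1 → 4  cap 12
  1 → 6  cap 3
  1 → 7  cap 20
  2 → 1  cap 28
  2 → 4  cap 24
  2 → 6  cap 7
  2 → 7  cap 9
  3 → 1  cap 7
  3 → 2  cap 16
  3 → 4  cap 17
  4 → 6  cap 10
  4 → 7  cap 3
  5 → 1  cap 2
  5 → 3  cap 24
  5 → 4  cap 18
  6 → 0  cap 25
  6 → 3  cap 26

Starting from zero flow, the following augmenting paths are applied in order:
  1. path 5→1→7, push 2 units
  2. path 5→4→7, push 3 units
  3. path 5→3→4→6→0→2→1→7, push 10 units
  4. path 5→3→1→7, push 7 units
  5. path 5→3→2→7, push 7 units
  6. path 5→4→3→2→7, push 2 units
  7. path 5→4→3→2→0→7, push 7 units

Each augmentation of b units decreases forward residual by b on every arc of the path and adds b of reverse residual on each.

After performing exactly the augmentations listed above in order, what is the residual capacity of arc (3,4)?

after path 1 (5→1→7, push 2): res(3,4)=17
after path 2 (5→4→7, push 3): res(3,4)=17
after path 3 (5→3→4→6→0→2→1→7, push 10): res(3,4)=7
after path 4 (5→3→1→7, push 7): res(3,4)=7
after path 5 (5→3→2→7, push 7): res(3,4)=7
after path 6 (5→4→3→2→7, push 2): res(3,4)=9
after path 7 (5→4→3→2→0→7, push 7): res(3,4)=16

Residual capacity of (3,4): 16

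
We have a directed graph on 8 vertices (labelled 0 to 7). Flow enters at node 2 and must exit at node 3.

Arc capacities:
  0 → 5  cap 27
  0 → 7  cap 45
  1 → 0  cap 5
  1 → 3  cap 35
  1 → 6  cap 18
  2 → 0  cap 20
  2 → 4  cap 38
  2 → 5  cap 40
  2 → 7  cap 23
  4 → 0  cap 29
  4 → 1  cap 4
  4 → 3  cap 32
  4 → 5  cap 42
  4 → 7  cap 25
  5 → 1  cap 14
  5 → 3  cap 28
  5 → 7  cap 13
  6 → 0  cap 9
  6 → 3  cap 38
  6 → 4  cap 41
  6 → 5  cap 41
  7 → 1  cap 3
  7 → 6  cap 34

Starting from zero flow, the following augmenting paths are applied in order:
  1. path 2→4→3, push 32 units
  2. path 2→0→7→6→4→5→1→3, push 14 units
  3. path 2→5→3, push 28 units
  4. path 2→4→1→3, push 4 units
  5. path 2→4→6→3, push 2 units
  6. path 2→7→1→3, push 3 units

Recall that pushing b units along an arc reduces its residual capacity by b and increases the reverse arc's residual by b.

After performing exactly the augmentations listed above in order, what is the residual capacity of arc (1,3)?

Residual capacity of (1,3): 14

after path 1 (2→4→3, push 32): res(1,3)=35
after path 2 (2→0→7→6→4→5→1→3, push 14): res(1,3)=21
after path 3 (2→5→3, push 28): res(1,3)=21
after path 4 (2→4→1→3, push 4): res(1,3)=17
after path 5 (2→4→6→3, push 2): res(1,3)=17
after path 6 (2→7→1→3, push 3): res(1,3)=14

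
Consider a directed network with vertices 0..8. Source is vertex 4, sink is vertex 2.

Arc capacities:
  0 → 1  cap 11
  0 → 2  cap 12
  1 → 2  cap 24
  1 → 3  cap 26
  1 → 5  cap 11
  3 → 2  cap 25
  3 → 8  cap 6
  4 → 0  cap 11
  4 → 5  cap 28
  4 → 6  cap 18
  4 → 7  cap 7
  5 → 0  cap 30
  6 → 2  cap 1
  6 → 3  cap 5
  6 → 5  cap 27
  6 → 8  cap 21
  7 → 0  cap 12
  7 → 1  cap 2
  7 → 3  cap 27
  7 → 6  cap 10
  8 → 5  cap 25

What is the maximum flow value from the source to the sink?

Maximum flow value: 36

augment #1: 4→0→2 bottleneck 11, total now 11
augment #2: 4→6→2 bottleneck 1, total now 12
augment #3: 4→5→0→2 bottleneck 1, total now 13
augment #4: 4→6→3→2 bottleneck 5, total now 18
augment #5: 4→7→1→2 bottleneck 2, total now 20
augment #6: 4→7→3→2 bottleneck 5, total now 25
augment #7: 4→5→0→1→2 bottleneck 11, total now 36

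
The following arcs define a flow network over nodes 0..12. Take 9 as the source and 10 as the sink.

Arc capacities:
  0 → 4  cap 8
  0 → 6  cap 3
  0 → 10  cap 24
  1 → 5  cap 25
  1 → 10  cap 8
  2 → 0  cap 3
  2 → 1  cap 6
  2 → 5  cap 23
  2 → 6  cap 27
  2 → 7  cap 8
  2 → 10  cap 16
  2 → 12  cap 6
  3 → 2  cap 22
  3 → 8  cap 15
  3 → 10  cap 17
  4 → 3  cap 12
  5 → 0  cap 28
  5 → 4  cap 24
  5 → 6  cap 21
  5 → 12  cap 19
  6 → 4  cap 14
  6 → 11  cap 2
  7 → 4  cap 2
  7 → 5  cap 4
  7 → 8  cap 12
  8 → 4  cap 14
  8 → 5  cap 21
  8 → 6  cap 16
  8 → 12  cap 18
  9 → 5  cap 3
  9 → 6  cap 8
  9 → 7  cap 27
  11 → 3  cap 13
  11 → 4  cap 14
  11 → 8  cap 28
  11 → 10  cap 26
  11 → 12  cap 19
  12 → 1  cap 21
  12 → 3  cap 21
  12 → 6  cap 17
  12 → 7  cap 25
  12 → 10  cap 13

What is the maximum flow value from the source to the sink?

augment #1: 9→5→0→10 bottleneck 3, total now 3
augment #2: 9→6→11→10 bottleneck 2, total now 5
augment #3: 9→6→4→3→10 bottleneck 6, total now 11
augment #4: 9→7→4→3→10 bottleneck 2, total now 13
augment #5: 9→7→5→0→10 bottleneck 4, total now 17
augment #6: 9→7→8→12→10 bottleneck 12, total now 29

Maximum flow value: 29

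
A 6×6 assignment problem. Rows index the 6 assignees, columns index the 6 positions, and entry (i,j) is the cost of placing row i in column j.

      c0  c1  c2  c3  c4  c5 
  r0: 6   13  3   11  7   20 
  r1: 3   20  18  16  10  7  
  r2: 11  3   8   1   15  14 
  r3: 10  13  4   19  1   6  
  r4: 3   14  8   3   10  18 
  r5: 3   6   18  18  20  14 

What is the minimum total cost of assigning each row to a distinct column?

Minimum assignment cost: 20

optimal assignment: row0→col2 (cost 3), row1→col5 (cost 7), row2→col1 (cost 3), row3→col4 (cost 1), row4→col3 (cost 3), row5→col0 (cost 3)
total = 3 + 7 + 3 + 1 + 3 + 3 = 20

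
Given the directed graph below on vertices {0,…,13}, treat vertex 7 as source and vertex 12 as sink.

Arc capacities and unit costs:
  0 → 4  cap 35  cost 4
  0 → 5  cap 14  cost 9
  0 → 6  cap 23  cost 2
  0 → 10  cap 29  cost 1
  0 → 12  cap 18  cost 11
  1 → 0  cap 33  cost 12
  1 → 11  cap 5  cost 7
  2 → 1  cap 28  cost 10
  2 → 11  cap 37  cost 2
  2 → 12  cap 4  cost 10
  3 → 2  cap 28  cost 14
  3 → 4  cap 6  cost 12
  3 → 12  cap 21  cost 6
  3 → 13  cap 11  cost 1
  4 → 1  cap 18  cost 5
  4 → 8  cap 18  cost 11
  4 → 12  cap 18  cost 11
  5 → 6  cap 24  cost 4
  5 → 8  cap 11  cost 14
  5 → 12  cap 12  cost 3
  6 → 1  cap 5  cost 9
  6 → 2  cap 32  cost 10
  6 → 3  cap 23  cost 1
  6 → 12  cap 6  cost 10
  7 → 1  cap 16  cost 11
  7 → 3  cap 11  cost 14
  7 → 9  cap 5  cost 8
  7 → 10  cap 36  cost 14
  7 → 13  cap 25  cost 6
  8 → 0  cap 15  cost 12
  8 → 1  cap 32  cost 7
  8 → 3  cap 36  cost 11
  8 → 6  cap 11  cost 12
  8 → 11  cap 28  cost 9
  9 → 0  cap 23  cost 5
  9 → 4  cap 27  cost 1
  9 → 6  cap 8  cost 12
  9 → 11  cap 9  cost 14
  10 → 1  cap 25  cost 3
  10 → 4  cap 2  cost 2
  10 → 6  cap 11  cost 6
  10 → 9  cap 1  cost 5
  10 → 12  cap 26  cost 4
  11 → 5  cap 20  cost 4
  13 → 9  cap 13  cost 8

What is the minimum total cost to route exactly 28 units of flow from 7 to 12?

Minimum cost for 28 units: 508

shortest-cost path #1: 7→10→12 push 26 @ unit cost 18 (adds 468)
shortest-cost path #2: 7→3→12 push 2 @ unit cost 20 (adds 40)
total cost = 508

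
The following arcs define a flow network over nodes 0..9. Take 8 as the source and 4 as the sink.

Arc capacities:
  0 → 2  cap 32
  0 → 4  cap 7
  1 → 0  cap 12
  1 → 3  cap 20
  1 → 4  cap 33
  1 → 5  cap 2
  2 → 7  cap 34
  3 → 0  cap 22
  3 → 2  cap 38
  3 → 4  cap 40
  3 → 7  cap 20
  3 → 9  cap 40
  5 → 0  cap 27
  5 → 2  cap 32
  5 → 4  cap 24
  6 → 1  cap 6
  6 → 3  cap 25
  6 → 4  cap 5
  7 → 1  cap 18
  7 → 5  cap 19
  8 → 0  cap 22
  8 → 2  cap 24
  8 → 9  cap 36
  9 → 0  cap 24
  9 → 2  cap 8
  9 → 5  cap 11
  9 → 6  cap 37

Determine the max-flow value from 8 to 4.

Maximum flow value: 77

augment #1: 8→0→4 bottleneck 7, total now 7
augment #2: 8→9→5→4 bottleneck 11, total now 18
augment #3: 8→9→6→4 bottleneck 5, total now 23
augment #4: 8→2→7→1→4 bottleneck 18, total now 41
augment #5: 8→2→7→5→4 bottleneck 6, total now 47
augment #6: 8→9→6→1→4 bottleneck 6, total now 53
augment #7: 8→9→6→3→4 bottleneck 14, total now 67
augment #8: 8→0→2→7→5→4 bottleneck 7, total now 74
augment #9: 8→0→2→7→5→9→6→3→4 bottleneck 3, total now 77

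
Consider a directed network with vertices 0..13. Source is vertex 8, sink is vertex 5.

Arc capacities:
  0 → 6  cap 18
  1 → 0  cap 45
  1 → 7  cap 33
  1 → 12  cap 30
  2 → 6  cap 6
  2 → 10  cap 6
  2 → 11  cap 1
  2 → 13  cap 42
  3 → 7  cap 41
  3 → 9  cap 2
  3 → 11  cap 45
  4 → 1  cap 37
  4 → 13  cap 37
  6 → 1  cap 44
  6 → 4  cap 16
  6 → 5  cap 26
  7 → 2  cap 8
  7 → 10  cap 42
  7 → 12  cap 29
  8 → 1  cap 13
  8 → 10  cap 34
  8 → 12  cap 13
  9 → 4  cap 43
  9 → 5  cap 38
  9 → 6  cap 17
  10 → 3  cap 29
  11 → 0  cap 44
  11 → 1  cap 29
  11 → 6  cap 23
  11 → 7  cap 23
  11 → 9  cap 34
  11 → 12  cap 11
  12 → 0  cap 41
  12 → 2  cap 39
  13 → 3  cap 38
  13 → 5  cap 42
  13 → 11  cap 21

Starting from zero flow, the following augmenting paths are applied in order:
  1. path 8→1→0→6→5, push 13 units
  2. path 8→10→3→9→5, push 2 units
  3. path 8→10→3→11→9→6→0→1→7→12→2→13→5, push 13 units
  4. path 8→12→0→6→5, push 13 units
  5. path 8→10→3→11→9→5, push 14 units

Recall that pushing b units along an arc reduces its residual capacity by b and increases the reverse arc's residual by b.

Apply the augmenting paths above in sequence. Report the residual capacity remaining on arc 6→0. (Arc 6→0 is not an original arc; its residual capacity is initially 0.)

Residual capacity of (6,0): 13

after path 1 (8→1→0→6→5, push 13): res(6,0)=13
after path 2 (8→10→3→9→5, push 2): res(6,0)=13
after path 3 (8→10→3→11→9→6→0→1→7→12→2→13→5, push 13): res(6,0)=0
after path 4 (8→12→0→6→5, push 13): res(6,0)=13
after path 5 (8→10→3→11→9→5, push 14): res(6,0)=13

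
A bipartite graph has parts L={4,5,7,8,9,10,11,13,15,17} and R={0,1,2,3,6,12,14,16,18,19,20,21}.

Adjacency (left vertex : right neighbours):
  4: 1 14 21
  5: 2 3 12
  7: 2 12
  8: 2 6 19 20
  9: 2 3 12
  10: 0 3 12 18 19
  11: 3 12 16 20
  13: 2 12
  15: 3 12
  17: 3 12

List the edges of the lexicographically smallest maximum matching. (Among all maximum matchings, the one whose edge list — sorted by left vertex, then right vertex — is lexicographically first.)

|M| = 7 (so the lex-smallest maximum matching has 7 edges)
process left vertices in ascending order; for each, take the smallest-labelled available neighbour that still permits 7 edges overall, or leave it unmatched if none does
lex-smallest matching: {4-1, 5-2, 7-12, 8-6, 9-3, 10-0, 11-16}

Lex-smallest maximum matching: {(4,1), (5,2), (7,12), (8,6), (9,3), (10,0), (11,16)}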